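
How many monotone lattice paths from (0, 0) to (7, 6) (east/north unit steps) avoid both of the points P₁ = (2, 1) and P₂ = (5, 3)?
Number of paths = 700

Inclusion–exclusion. Total paths: C(13, 7) = 1716. Through P₁: C(3, 2)·C(10, 5) = 756. Through P₂: C(8, 5)·C(5, 2) = 560. Since P₁ is strictly southwest of P₂, a monotone path through both must visit P₁ then P₂; paths through both = C(3, 2)·C(5, 3)·C(5, 2) = 300. Avoid both = 1716 − 756 − 560 + 300 = 700.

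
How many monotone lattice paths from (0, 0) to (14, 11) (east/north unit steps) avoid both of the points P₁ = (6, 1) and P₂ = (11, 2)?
Number of paths = 4143174

Inclusion–exclusion. Total paths: C(25, 14) = 4457400. Through P₁: C(7, 6)·C(18, 8) = 306306. Through P₂: C(13, 11)·C(12, 3) = 17160. Since P₁ is strictly southwest of P₂, a monotone path through both must visit P₁ then P₂; paths through both = C(7, 6)·C(6, 5)·C(12, 3) = 9240. Avoid both = 4457400 − 306306 − 17160 + 9240 = 4143174.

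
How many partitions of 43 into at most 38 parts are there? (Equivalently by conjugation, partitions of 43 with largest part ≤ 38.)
p(43, parts ≤ 38) = 63249

Use the recurrence p(n, m) = p(n, m−1) + p(n−m, m): either the largest part is < m (count p(n, m−1)) or the largest part is exactly m (remove one copy of m, count p(n−m, m)). With p(0, ·) = 1 this gives p(43, parts ≤ 38) = 63249. (By conjugating Young diagrams, this also counts partitions of 43 into at most 38 parts.)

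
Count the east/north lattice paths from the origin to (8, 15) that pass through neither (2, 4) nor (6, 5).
Number of paths = 279132

Inclusion–exclusion. Total paths: C(23, 8) = 490314. Through P₁: C(6, 2)·C(17, 6) = 185640. Through P₂: C(11, 6)·C(12, 2) = 30492. Since P₁ is strictly southwest of P₂, a monotone path through both must visit P₁ then P₂; paths through both = C(6, 2)·C(5, 4)·C(12, 2) = 4950. Avoid both = 490314 − 185640 − 30492 + 4950 = 279132.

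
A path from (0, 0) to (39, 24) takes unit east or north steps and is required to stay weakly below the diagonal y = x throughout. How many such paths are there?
Number of paths = 62662276367416530

By the reflection principle (André's argument), the number of monotone paths to (39, 24) with n ≤ m that never go above y = x is C(63, 39) − C(63, 40) = 156655690918541325 − 93993414551124795 = 62662276367416530.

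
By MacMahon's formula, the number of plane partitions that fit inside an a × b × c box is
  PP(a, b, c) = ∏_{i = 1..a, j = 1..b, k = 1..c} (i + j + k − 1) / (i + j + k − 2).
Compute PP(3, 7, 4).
PP(3, 7, 4) = 1557270

Evaluate the triple product over i = 1..3, j = 1..7, k = 1..4. The factors are (2/1) · (3/2) · (4/3) · (5/4) · (3/2) · (4/3) · (5/4) · (6/5) · … (84 factors total). The numerators and denominators telescope so the product is an integer; carrying out the multiplication exactly gives PP(3, 7, 4) = 1557270.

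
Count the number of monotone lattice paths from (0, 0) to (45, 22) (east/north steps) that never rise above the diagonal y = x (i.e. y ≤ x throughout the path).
Number of paths = 141521997156845760

By the reflection principle (André's argument), the number of monotone paths to (45, 22) with n ≤ m that never go above y = x is C(67, 45) − C(67, 46) = 271250494550621040 − 129728497393775280 = 141521997156845760.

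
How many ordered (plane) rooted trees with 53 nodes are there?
C_52 = 29869166945772625950142417512

These ordered rooted trees are counted by the Catalan number C_n = (1/(n + 1)) · C(2n, n). For n = 52: C_52 = (1/53) · C(104, 52) = 1583065848125949175357548128136/53 = 29869166945772625950142417512.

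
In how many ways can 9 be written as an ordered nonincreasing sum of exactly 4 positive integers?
p(9, 4 parts) = 6

Partitions of n into exactly k parts ↔ partitions of n − k into at most k parts (subtract 1 from each part). For n = 9, k = 4, the partitions are: 6+1+1+1, 5+2+1+1, 4+3+1+1, 4+2+2+1, 3+3+2+1, 3+2+2+2. Count = 6.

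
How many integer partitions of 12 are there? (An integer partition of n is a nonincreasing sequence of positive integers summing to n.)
p(12) = 77

List all partitions of 12: 12, 11+1, 10+2, 10+1+1, 9+3, 9+2+1, 9+1+1+1, 8+4, 8+3+1, 8+2+2, 8+2+1+1, 8+1+1+1+1, 7+5, 7+4+1, 7+3+2, 7+3+1+1, 7+2+2+1, 7+2+1+1+1, 7+1+1+1+1+1, 6+6, 6+5+1, 6+4+2, 6+4+1+1, 6+3+3, 6+3+2+1, 6+3+1+1+1, 6+2+2+2, 6+2+2+1+1, 6+2+1+1+1+1, 6+1+1+1+1+1+1, … (77 total). Counting them gives p(12) = 77.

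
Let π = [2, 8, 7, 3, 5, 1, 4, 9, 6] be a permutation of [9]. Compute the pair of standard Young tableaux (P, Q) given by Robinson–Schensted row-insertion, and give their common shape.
P = [1, 3, 4, 6] / [2, 5, 9] / [7] / [8];  Q = [1, 2, 5, 8] / [3, 7, 9] / [4] / [6];  common shape = (4, 3, 1, 1)

Row-insert the values π_1, π_2, … into P one at a time, bumping the leftmost entry strictly greater than the inserted value down to the next row. The recording tableau Q records, in position (i, j), the step at which that cell was added to P.
  Insert 2 (step 1): P = [2];  Q = [1]
  Insert 8 (step 2): P = [2, 8];  Q = [1, 2]
  Insert 7 (step 3): P = [2, 7] / [8];  Q = [1, 2] / [3]
  Insert 3 (step 4): P = [2, 3] / [7] / [8];  Q = [1, 2] / [3] / [4]
  Insert 5 (step 5): P = [2, 3, 5] / [7] / [8];  Q = [1, 2, 5] / [3] / [4]
  Insert 1 (step 6): P = [1, 3, 5] / [2] / [7] / [8];  Q = [1, 2, 5] / [3] / [4] / [6]
  Insert 4 (step 7): P = [1, 3, 4] / [2, 5] / [7] / [8];  Q = [1, 2, 5] / [3, 7] / [4] / [6]
  Insert 9 (step 8): P = [1, 3, 4, 9] / [2, 5] / [7] / [8];  Q = [1, 2, 5, 8] / [3, 7] / [4] / [6]
  Insert 6 (step 9): P = [1, 3, 4, 6] / [2, 5, 9] / [7] / [8];  Q = [1, 2, 5, 8] / [3, 7, 9] / [4] / [6]
Final shape: (4, 3, 1, 1).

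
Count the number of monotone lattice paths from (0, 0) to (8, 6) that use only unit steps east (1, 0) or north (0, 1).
Number of paths = 3003

A monotone lattice path from (0, 0) to (8, 6) consists of 8 east steps and 6 north steps in some order, so it is determined by which 8 of the 14 steps are east. The count is C(14, 8) = 3003.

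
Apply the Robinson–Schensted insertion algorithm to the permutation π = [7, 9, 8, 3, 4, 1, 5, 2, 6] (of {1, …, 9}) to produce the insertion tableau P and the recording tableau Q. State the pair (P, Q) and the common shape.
P = [1, 2, 5, 6] / [3, 4] / [7, 8] / [9];  Q = [1, 2, 7, 9] / [3, 5] / [4, 8] / [6];  common shape = (4, 2, 2, 1)

Row-insert the values π_1, π_2, … into P one at a time, bumping the leftmost entry strictly greater than the inserted value down to the next row. The recording tableau Q records, in position (i, j), the step at which that cell was added to P.
  Insert 7 (step 1): P = [7];  Q = [1]
  Insert 9 (step 2): P = [7, 9];  Q = [1, 2]
  Insert 8 (step 3): P = [7, 8] / [9];  Q = [1, 2] / [3]
  Insert 3 (step 4): P = [3, 8] / [7] / [9];  Q = [1, 2] / [3] / [4]
  Insert 4 (step 5): P = [3, 4] / [7, 8] / [9];  Q = [1, 2] / [3, 5] / [4]
  Insert 1 (step 6): P = [1, 4] / [3, 8] / [7] / [9];  Q = [1, 2] / [3, 5] / [4] / [6]
  Insert 5 (step 7): P = [1, 4, 5] / [3, 8] / [7] / [9];  Q = [1, 2, 7] / [3, 5] / [4] / [6]
  Insert 2 (step 8): P = [1, 2, 5] / [3, 4] / [7, 8] / [9];  Q = [1, 2, 7] / [3, 5] / [4, 8] / [6]
  Insert 6 (step 9): P = [1, 2, 5, 6] / [3, 4] / [7, 8] / [9];  Q = [1, 2, 7, 9] / [3, 5] / [4, 8] / [6]
Final shape: (4, 2, 2, 1).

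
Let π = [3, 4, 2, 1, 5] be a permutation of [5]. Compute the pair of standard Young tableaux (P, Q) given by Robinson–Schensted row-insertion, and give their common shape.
P = [1, 4, 5] / [2] / [3];  Q = [1, 2, 5] / [3] / [4];  common shape = (3, 1, 1)

Row-insert the values π_1, π_2, … into P one at a time, bumping the leftmost entry strictly greater than the inserted value down to the next row. The recording tableau Q records, in position (i, j), the step at which that cell was added to P.
  Insert 3 (step 1): P = [3];  Q = [1]
  Insert 4 (step 2): P = [3, 4];  Q = [1, 2]
  Insert 2 (step 3): P = [2, 4] / [3];  Q = [1, 2] / [3]
  Insert 1 (step 4): P = [1, 4] / [2] / [3];  Q = [1, 2] / [3] / [4]
  Insert 5 (step 5): P = [1, 4, 5] / [2] / [3];  Q = [1, 2, 5] / [3] / [4]
Final shape: (3, 1, 1).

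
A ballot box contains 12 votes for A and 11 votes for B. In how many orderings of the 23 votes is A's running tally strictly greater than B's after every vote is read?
Strict-lead orderings = 58786

Total orderings of the 23 votes with 12 for A: C(23, 12) = 1352078. By the Bertrand ballot formula (Cycle Lemma / reflection principle), the number of orderings in which A is strictly ahead of B throughout is (p − q)/(p + q) · C(p + q, p) = (12 − 11)/(12 + 11) · 1352078 = 58786.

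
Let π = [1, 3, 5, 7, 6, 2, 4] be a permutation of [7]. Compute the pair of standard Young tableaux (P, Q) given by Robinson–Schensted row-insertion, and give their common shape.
P = [1, 2, 4, 6] / [3, 5] / [7];  Q = [1, 2, 3, 4] / [5, 7] / [6];  common shape = (4, 2, 1)

Row-insert the values π_1, π_2, … into P one at a time, bumping the leftmost entry strictly greater than the inserted value down to the next row. The recording tableau Q records, in position (i, j), the step at which that cell was added to P.
  Insert 1 (step 1): P = [1];  Q = [1]
  Insert 3 (step 2): P = [1, 3];  Q = [1, 2]
  Insert 5 (step 3): P = [1, 3, 5];  Q = [1, 2, 3]
  Insert 7 (step 4): P = [1, 3, 5, 7];  Q = [1, 2, 3, 4]
  Insert 6 (step 5): P = [1, 3, 5, 6] / [7];  Q = [1, 2, 3, 4] / [5]
  Insert 2 (step 6): P = [1, 2, 5, 6] / [3] / [7];  Q = [1, 2, 3, 4] / [5] / [6]
  Insert 4 (step 7): P = [1, 2, 4, 6] / [3, 5] / [7];  Q = [1, 2, 3, 4] / [5, 7] / [6]
Final shape: (4, 2, 1).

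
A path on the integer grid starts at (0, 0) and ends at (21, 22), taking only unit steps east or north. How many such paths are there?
Number of paths = 1052049481860

A monotone lattice path from (0, 0) to (21, 22) consists of 21 east steps and 22 north steps in some order, so it is determined by which 21 of the 43 steps are east. The count is C(43, 21) = 1052049481860.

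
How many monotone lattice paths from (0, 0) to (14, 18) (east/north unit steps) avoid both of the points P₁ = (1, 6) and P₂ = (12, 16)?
Number of paths = 267317042

Inclusion–exclusion. Total paths: C(32, 14) = 471435600. Through P₁: C(7, 1)·C(25, 13) = 36402100. Through P₂: C(28, 12)·C(4, 2) = 182530530. Since P₁ is strictly southwest of P₂, a monotone path through both must visit P₁ then P₂; paths through both = C(7, 1)·C(21, 11)·C(4, 2) = 14814072. Avoid both = 471435600 − 36402100 − 182530530 + 14814072 = 267317042.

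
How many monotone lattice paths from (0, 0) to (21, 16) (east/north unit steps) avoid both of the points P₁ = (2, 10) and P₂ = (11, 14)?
Number of paths = 12573012210

Inclusion–exclusion. Total paths: C(37, 21) = 12875774670. Through P₁: C(12, 2)·C(25, 19) = 11688600. Through P₂: C(25, 11)·C(12, 10) = 294188400. Since P₁ is strictly southwest of P₂, a monotone path through both must visit P₁ then P₂; paths through both = C(12, 2)·C(13, 9)·C(12, 10) = 3114540. Avoid both = 12875774670 − 11688600 − 294188400 + 3114540 = 12573012210.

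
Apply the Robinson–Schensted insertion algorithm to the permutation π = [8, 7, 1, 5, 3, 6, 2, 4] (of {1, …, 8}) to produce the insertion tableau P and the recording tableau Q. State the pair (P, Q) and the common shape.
P = [1, 2, 4] / [3, 6] / [5] / [7] / [8];  Q = [1, 4, 6] / [2, 8] / [3] / [5] / [7];  common shape = (3, 2, 1, 1, 1)

Row-insert the values π_1, π_2, … into P one at a time, bumping the leftmost entry strictly greater than the inserted value down to the next row. The recording tableau Q records, in position (i, j), the step at which that cell was added to P.
  Insert 8 (step 1): P = [8];  Q = [1]
  Insert 7 (step 2): P = [7] / [8];  Q = [1] / [2]
  Insert 1 (step 3): P = [1] / [7] / [8];  Q = [1] / [2] / [3]
  Insert 5 (step 4): P = [1, 5] / [7] / [8];  Q = [1, 4] / [2] / [3]
  Insert 3 (step 5): P = [1, 3] / [5] / [7] / [8];  Q = [1, 4] / [2] / [3] / [5]
  Insert 6 (step 6): P = [1, 3, 6] / [5] / [7] / [8];  Q = [1, 4, 6] / [2] / [3] / [5]
  Insert 2 (step 7): P = [1, 2, 6] / [3] / [5] / [7] / [8];  Q = [1, 4, 6] / [2] / [3] / [5] / [7]
  Insert 4 (step 8): P = [1, 2, 4] / [3, 6] / [5] / [7] / [8];  Q = [1, 4, 6] / [2, 8] / [3] / [5] / [7]
Final shape: (3, 2, 1, 1, 1).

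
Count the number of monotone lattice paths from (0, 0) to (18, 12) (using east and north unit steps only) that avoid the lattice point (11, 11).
Number of paths = 80849769

Total paths from (0, 0) to (18, 12): C(30, 18) = 86493225. Paths through (11, 11): (paths (0, 0) → (11, 11)) × (paths (11, 11) → (18, 12)) = C(22, 11) · C(8, 7) = 705432 · 8 = 5643456. Avoidance count = 86493225 − 5643456 = 80849769.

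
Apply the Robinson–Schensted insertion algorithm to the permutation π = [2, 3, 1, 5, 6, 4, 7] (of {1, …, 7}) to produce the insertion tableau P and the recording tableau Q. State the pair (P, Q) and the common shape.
P = [1, 3, 4, 6, 7] / [2, 5];  Q = [1, 2, 4, 5, 7] / [3, 6];  common shape = (5, 2)

Row-insert the values π_1, π_2, … into P one at a time, bumping the leftmost entry strictly greater than the inserted value down to the next row. The recording tableau Q records, in position (i, j), the step at which that cell was added to P.
  Insert 2 (step 1): P = [2];  Q = [1]
  Insert 3 (step 2): P = [2, 3];  Q = [1, 2]
  Insert 1 (step 3): P = [1, 3] / [2];  Q = [1, 2] / [3]
  Insert 5 (step 4): P = [1, 3, 5] / [2];  Q = [1, 2, 4] / [3]
  Insert 6 (step 5): P = [1, 3, 5, 6] / [2];  Q = [1, 2, 4, 5] / [3]
  Insert 4 (step 6): P = [1, 3, 4, 6] / [2, 5];  Q = [1, 2, 4, 5] / [3, 6]
  Insert 7 (step 7): P = [1, 3, 4, 6, 7] / [2, 5];  Q = [1, 2, 4, 5, 7] / [3, 6]
Final shape: (5, 2).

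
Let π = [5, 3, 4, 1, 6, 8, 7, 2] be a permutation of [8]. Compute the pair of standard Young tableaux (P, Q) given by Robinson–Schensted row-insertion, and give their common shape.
P = [1, 2, 6, 7] / [3, 4] / [5, 8];  Q = [1, 3, 5, 6] / [2, 7] / [4, 8];  common shape = (4, 2, 2)

Row-insert the values π_1, π_2, … into P one at a time, bumping the leftmost entry strictly greater than the inserted value down to the next row. The recording tableau Q records, in position (i, j), the step at which that cell was added to P.
  Insert 5 (step 1): P = [5];  Q = [1]
  Insert 3 (step 2): P = [3] / [5];  Q = [1] / [2]
  Insert 4 (step 3): P = [3, 4] / [5];  Q = [1, 3] / [2]
  Insert 1 (step 4): P = [1, 4] / [3] / [5];  Q = [1, 3] / [2] / [4]
  Insert 6 (step 5): P = [1, 4, 6] / [3] / [5];  Q = [1, 3, 5] / [2] / [4]
  Insert 8 (step 6): P = [1, 4, 6, 8] / [3] / [5];  Q = [1, 3, 5, 6] / [2] / [4]
  Insert 7 (step 7): P = [1, 4, 6, 7] / [3, 8] / [5];  Q = [1, 3, 5, 6] / [2, 7] / [4]
  Insert 2 (step 8): P = [1, 2, 6, 7] / [3, 4] / [5, 8];  Q = [1, 3, 5, 6] / [2, 7] / [4, 8]
Final shape: (4, 2, 2).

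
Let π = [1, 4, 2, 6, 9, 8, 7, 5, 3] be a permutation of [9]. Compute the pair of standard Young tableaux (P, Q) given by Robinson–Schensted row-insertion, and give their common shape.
P = [1, 2, 3, 7] / [4, 5] / [6] / [8] / [9];  Q = [1, 2, 4, 5] / [3, 6] / [7] / [8] / [9];  common shape = (4, 2, 1, 1, 1)

Row-insert the values π_1, π_2, … into P one at a time, bumping the leftmost entry strictly greater than the inserted value down to the next row. The recording tableau Q records, in position (i, j), the step at which that cell was added to P.
  Insert 1 (step 1): P = [1];  Q = [1]
  Insert 4 (step 2): P = [1, 4];  Q = [1, 2]
  Insert 2 (step 3): P = [1, 2] / [4];  Q = [1, 2] / [3]
  Insert 6 (step 4): P = [1, 2, 6] / [4];  Q = [1, 2, 4] / [3]
  Insert 9 (step 5): P = [1, 2, 6, 9] / [4];  Q = [1, 2, 4, 5] / [3]
  Insert 8 (step 6): P = [1, 2, 6, 8] / [4, 9];  Q = [1, 2, 4, 5] / [3, 6]
  Insert 7 (step 7): P = [1, 2, 6, 7] / [4, 8] / [9];  Q = [1, 2, 4, 5] / [3, 6] / [7]
  Insert 5 (step 8): P = [1, 2, 5, 7] / [4, 6] / [8] / [9];  Q = [1, 2, 4, 5] / [3, 6] / [7] / [8]
  Insert 3 (step 9): P = [1, 2, 3, 7] / [4, 5] / [6] / [8] / [9];  Q = [1, 2, 4, 5] / [3, 6] / [7] / [8] / [9]
Final shape: (4, 2, 1, 1, 1).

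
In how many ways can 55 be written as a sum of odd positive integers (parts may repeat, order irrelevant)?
p_odd(55) = 6378

Enumerate partitions using only odd parts via the recurrence o(n, m) = o(n, m−2) + o(n−m, m) over odd m, starting from the largest odd part ≤ n. This gives p_odd(55) = 6378. (Euler's theorem: equals the count of distinct-part partitions.)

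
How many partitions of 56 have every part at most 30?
p(56, parts ≤ 30) = 517527

Use the recurrence p(n, m) = p(n, m−1) + p(n−m, m): either the largest part is < m (count p(n, m−1)) or the largest part is exactly m (remove one copy of m, count p(n−m, m)). With p(0, ·) = 1 this gives p(56, parts ≤ 30) = 517527. (By conjugating Young diagrams, this also counts partitions of 56 into at most 30 parts.)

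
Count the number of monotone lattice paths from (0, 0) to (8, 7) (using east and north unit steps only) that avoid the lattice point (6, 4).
Number of paths = 4335

Total paths from (0, 0) to (8, 7): C(15, 8) = 6435. Paths through (6, 4): (paths (0, 0) → (6, 4)) × (paths (6, 4) → (8, 7)) = C(10, 6) · C(5, 2) = 210 · 10 = 2100. Avoidance count = 6435 − 2100 = 4335.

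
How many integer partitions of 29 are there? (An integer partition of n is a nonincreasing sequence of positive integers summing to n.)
p(29) = 4565

Compute p(n) via the recurrence p(n, m) = p(n, m−1) + p(n−m, m), where p(n, m) counts partitions of n with all parts ≤ m and p(n) = p(n, n). The base cases are p(0, m) = 1 and p(n, 0) = 0 for n > 0. Filling the table yields p(29) = 4565. (Euler's pentagonal recurrence is an alternative.)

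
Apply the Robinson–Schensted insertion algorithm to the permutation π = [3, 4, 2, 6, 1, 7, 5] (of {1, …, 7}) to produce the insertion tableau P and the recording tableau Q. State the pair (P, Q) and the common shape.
P = [1, 4, 5, 7] / [2, 6] / [3];  Q = [1, 2, 4, 6] / [3, 7] / [5];  common shape = (4, 2, 1)

Row-insert the values π_1, π_2, … into P one at a time, bumping the leftmost entry strictly greater than the inserted value down to the next row. The recording tableau Q records, in position (i, j), the step at which that cell was added to P.
  Insert 3 (step 1): P = [3];  Q = [1]
  Insert 4 (step 2): P = [3, 4];  Q = [1, 2]
  Insert 2 (step 3): P = [2, 4] / [3];  Q = [1, 2] / [3]
  Insert 6 (step 4): P = [2, 4, 6] / [3];  Q = [1, 2, 4] / [3]
  Insert 1 (step 5): P = [1, 4, 6] / [2] / [3];  Q = [1, 2, 4] / [3] / [5]
  Insert 7 (step 6): P = [1, 4, 6, 7] / [2] / [3];  Q = [1, 2, 4, 6] / [3] / [5]
  Insert 5 (step 7): P = [1, 4, 5, 7] / [2, 6] / [3];  Q = [1, 2, 4, 6] / [3, 7] / [5]
Final shape: (4, 2, 1).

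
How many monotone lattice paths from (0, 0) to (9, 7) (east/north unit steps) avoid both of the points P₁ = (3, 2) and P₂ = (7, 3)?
Number of paths = 5770

Inclusion–exclusion. Total paths: C(16, 9) = 11440. Through P₁: C(5, 3)·C(11, 6) = 4620. Through P₂: C(10, 7)·C(6, 2) = 1800. Since P₁ is strictly southwest of P₂, a monotone path through both must visit P₁ then P₂; paths through both = C(5, 3)·C(5, 4)·C(6, 2) = 750. Avoid both = 11440 − 4620 − 1800 + 750 = 5770.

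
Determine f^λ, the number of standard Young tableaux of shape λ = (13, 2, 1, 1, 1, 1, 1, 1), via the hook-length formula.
# SYT of shape (13, 2, 1, 1, 1, 1, 1, 1) = 854658

Hook-length formula: f^λ = n! / Π hook(c), product over all cells c of the Young diagram. For λ = (13, 2, 1, 1, 1, 1, 1, 1), n = 21 boxes. Hook lengths by row (left-to-right, top-to-bottom): [20, 13, 11, 10, 9, 8, 7, 6, 5, 4, 3, 2, 1]; [8, 1]; [6]; [5]; [4]; [3]; [2]; [1]. Product of hooks = 59779399680000. So f^λ = 21! / 59779399680000 = 51090942171709440000 / 59779399680000 = 854658.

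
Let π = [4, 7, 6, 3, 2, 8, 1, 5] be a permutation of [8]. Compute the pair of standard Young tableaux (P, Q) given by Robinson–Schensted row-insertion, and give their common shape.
P = [1, 5, 8] / [2, 6] / [3] / [4] / [7];  Q = [1, 2, 6] / [3, 8] / [4] / [5] / [7];  common shape = (3, 2, 1, 1, 1)

Row-insert the values π_1, π_2, … into P one at a time, bumping the leftmost entry strictly greater than the inserted value down to the next row. The recording tableau Q records, in position (i, j), the step at which that cell was added to P.
  Insert 4 (step 1): P = [4];  Q = [1]
  Insert 7 (step 2): P = [4, 7];  Q = [1, 2]
  Insert 6 (step 3): P = [4, 6] / [7];  Q = [1, 2] / [3]
  Insert 3 (step 4): P = [3, 6] / [4] / [7];  Q = [1, 2] / [3] / [4]
  Insert 2 (step 5): P = [2, 6] / [3] / [4] / [7];  Q = [1, 2] / [3] / [4] / [5]
  Insert 8 (step 6): P = [2, 6, 8] / [3] / [4] / [7];  Q = [1, 2, 6] / [3] / [4] / [5]
  Insert 1 (step 7): P = [1, 6, 8] / [2] / [3] / [4] / [7];  Q = [1, 2, 6] / [3] / [4] / [5] / [7]
  Insert 5 (step 8): P = [1, 5, 8] / [2, 6] / [3] / [4] / [7];  Q = [1, 2, 6] / [3, 8] / [4] / [5] / [7]
Final shape: (3, 2, 1, 1, 1).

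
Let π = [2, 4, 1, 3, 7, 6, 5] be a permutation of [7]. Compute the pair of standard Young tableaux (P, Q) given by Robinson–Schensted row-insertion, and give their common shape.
P = [1, 3, 5] / [2, 4, 6] / [7];  Q = [1, 2, 5] / [3, 4, 6] / [7];  common shape = (3, 3, 1)

Row-insert the values π_1, π_2, … into P one at a time, bumping the leftmost entry strictly greater than the inserted value down to the next row. The recording tableau Q records, in position (i, j), the step at which that cell was added to P.
  Insert 2 (step 1): P = [2];  Q = [1]
  Insert 4 (step 2): P = [2, 4];  Q = [1, 2]
  Insert 1 (step 3): P = [1, 4] / [2];  Q = [1, 2] / [3]
  Insert 3 (step 4): P = [1, 3] / [2, 4];  Q = [1, 2] / [3, 4]
  Insert 7 (step 5): P = [1, 3, 7] / [2, 4];  Q = [1, 2, 5] / [3, 4]
  Insert 6 (step 6): P = [1, 3, 6] / [2, 4, 7];  Q = [1, 2, 5] / [3, 4, 6]
  Insert 5 (step 7): P = [1, 3, 5] / [2, 4, 6] / [7];  Q = [1, 2, 5] / [3, 4, 6] / [7]
Final shape: (3, 3, 1).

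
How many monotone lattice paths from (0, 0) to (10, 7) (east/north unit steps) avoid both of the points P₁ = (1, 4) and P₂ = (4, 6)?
Number of paths = 17228

Inclusion–exclusion. Total paths: C(17, 10) = 19448. Through P₁: C(5, 1)·C(12, 9) = 1100. Through P₂: C(10, 4)·C(7, 6) = 1470. Since P₁ is strictly southwest of P₂, a monotone path through both must visit P₁ then P₂; paths through both = C(5, 1)·C(5, 3)·C(7, 6) = 350. Avoid both = 19448 − 1100 − 1470 + 350 = 17228.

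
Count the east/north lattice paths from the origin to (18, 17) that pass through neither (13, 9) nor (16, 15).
Number of paths = 2344846620

Inclusion–exclusion. Total paths: C(35, 18) = 4537567650. Through P₁: C(22, 13)·C(13, 5) = 640179540. Through P₂: C(31, 16)·C(4, 2) = 1803241170. Since P₁ is strictly southwest of P₂, a monotone path through both must visit P₁ then P₂; paths through both = C(22, 13)·C(9, 3)·C(4, 2) = 250699680. Avoid both = 4537567650 − 640179540 − 1803241170 + 250699680 = 2344846620.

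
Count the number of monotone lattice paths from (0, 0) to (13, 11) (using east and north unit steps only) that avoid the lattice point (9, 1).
Number of paths = 2486134

Total paths from (0, 0) to (13, 11): C(24, 13) = 2496144. Paths through (9, 1): (paths (0, 0) → (9, 1)) × (paths (9, 1) → (13, 11)) = C(10, 9) · C(14, 4) = 10 · 1001 = 10010. Avoidance count = 2496144 − 10010 = 2486134.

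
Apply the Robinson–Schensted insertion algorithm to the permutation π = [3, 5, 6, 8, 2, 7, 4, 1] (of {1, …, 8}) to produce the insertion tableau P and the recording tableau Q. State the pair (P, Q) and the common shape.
P = [1, 4, 6, 7] / [2, 5] / [3] / [8];  Q = [1, 2, 3, 4] / [5, 6] / [7] / [8];  common shape = (4, 2, 1, 1)

Row-insert the values π_1, π_2, … into P one at a time, bumping the leftmost entry strictly greater than the inserted value down to the next row. The recording tableau Q records, in position (i, j), the step at which that cell was added to P.
  Insert 3 (step 1): P = [3];  Q = [1]
  Insert 5 (step 2): P = [3, 5];  Q = [1, 2]
  Insert 6 (step 3): P = [3, 5, 6];  Q = [1, 2, 3]
  Insert 8 (step 4): P = [3, 5, 6, 8];  Q = [1, 2, 3, 4]
  Insert 2 (step 5): P = [2, 5, 6, 8] / [3];  Q = [1, 2, 3, 4] / [5]
  Insert 7 (step 6): P = [2, 5, 6, 7] / [3, 8];  Q = [1, 2, 3, 4] / [5, 6]
  Insert 4 (step 7): P = [2, 4, 6, 7] / [3, 5] / [8];  Q = [1, 2, 3, 4] / [5, 6] / [7]
  Insert 1 (step 8): P = [1, 4, 6, 7] / [2, 5] / [3] / [8];  Q = [1, 2, 3, 4] / [5, 6] / [7] / [8]
Final shape: (4, 2, 1, 1).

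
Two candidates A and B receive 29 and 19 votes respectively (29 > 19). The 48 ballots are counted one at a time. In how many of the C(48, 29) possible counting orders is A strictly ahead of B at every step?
Strict-lead orderings = 2404551645100

Total orderings of the 48 votes with 29 for A: C(48, 29) = 11541847896480. By the Bertrand ballot formula (Cycle Lemma / reflection principle), the number of orderings in which A is strictly ahead of B throughout is (p − q)/(p + q) · C(p + q, p) = (29 − 19)/(29 + 19) · 11541847896480 = 2404551645100.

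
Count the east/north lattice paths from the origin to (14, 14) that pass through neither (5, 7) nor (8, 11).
Number of paths = 27035712

Inclusion–exclusion. Total paths: C(28, 14) = 40116600. Through P₁: C(12, 5)·C(16, 9) = 9060480. Through P₂: C(19, 8)·C(9, 6) = 6348888. Since P₁ is strictly southwest of P₂, a monotone path through both must visit P₁ then P₂; paths through both = C(12, 5)·C(7, 3)·C(9, 6) = 2328480. Avoid both = 40116600 − 9060480 − 6348888 + 2328480 = 27035712.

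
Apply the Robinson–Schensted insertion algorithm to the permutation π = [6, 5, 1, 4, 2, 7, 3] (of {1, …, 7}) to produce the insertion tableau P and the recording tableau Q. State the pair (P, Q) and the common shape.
P = [1, 2, 3] / [4, 7] / [5] / [6];  Q = [1, 4, 6] / [2, 7] / [3] / [5];  common shape = (3, 2, 1, 1)

Row-insert the values π_1, π_2, … into P one at a time, bumping the leftmost entry strictly greater than the inserted value down to the next row. The recording tableau Q records, in position (i, j), the step at which that cell was added to P.
  Insert 6 (step 1): P = [6];  Q = [1]
  Insert 5 (step 2): P = [5] / [6];  Q = [1] / [2]
  Insert 1 (step 3): P = [1] / [5] / [6];  Q = [1] / [2] / [3]
  Insert 4 (step 4): P = [1, 4] / [5] / [6];  Q = [1, 4] / [2] / [3]
  Insert 2 (step 5): P = [1, 2] / [4] / [5] / [6];  Q = [1, 4] / [2] / [3] / [5]
  Insert 7 (step 6): P = [1, 2, 7] / [4] / [5] / [6];  Q = [1, 4, 6] / [2] / [3] / [5]
  Insert 3 (step 7): P = [1, 2, 3] / [4, 7] / [5] / [6];  Q = [1, 4, 6] / [2, 7] / [3] / [5]
Final shape: (3, 2, 1, 1).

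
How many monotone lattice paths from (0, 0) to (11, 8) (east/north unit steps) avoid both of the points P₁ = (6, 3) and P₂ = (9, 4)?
Number of paths = 48729

Inclusion–exclusion. Total paths: C(19, 11) = 75582. Through P₁: C(9, 6)·C(10, 5) = 21168. Through P₂: C(13, 9)·C(6, 2) = 10725. Since P₁ is strictly southwest of P₂, a monotone path through both must visit P₁ then P₂; paths through both = C(9, 6)·C(4, 3)·C(6, 2) = 5040. Avoid both = 75582 − 21168 − 10725 + 5040 = 48729.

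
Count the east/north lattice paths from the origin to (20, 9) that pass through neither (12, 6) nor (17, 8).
Number of paths = 4185021

Inclusion–exclusion. Total paths: C(29, 20) = 10015005. Through P₁: C(18, 12)·C(11, 8) = 3063060. Through P₂: C(25, 17)·C(4, 3) = 4326300. Since P₁ is strictly southwest of P₂, a monotone path through both must visit P₁ then P₂; paths through both = C(18, 12)·C(7, 5)·C(4, 3) = 1559376. Avoid both = 10015005 − 3063060 − 4326300 + 1559376 = 4185021.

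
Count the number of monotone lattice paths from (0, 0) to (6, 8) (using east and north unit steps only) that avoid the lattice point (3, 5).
Number of paths = 1883

Total paths from (0, 0) to (6, 8): C(14, 6) = 3003. Paths through (3, 5): (paths (0, 0) → (3, 5)) × (paths (3, 5) → (6, 8)) = C(8, 3) · C(6, 3) = 56 · 20 = 1120. Avoidance count = 3003 − 1120 = 1883.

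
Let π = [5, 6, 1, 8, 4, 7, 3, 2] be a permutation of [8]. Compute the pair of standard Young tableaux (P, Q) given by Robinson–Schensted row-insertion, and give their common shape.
P = [1, 2, 7] / [3, 6, 8] / [4] / [5];  Q = [1, 2, 4] / [3, 5, 6] / [7] / [8];  common shape = (3, 3, 1, 1)

Row-insert the values π_1, π_2, … into P one at a time, bumping the leftmost entry strictly greater than the inserted value down to the next row. The recording tableau Q records, in position (i, j), the step at which that cell was added to P.
  Insert 5 (step 1): P = [5];  Q = [1]
  Insert 6 (step 2): P = [5, 6];  Q = [1, 2]
  Insert 1 (step 3): P = [1, 6] / [5];  Q = [1, 2] / [3]
  Insert 8 (step 4): P = [1, 6, 8] / [5];  Q = [1, 2, 4] / [3]
  Insert 4 (step 5): P = [1, 4, 8] / [5, 6];  Q = [1, 2, 4] / [3, 5]
  Insert 7 (step 6): P = [1, 4, 7] / [5, 6, 8];  Q = [1, 2, 4] / [3, 5, 6]
  Insert 3 (step 7): P = [1, 3, 7] / [4, 6, 8] / [5];  Q = [1, 2, 4] / [3, 5, 6] / [7]
  Insert 2 (step 8): P = [1, 2, 7] / [3, 6, 8] / [4] / [5];  Q = [1, 2, 4] / [3, 5, 6] / [7] / [8]
Final shape: (3, 3, 1, 1).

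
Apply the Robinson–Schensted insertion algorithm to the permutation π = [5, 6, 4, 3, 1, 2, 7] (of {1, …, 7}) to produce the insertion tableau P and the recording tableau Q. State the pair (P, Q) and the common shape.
P = [1, 2, 7] / [3, 6] / [4] / [5];  Q = [1, 2, 7] / [3, 6] / [4] / [5];  common shape = (3, 2, 1, 1)

Row-insert the values π_1, π_2, … into P one at a time, bumping the leftmost entry strictly greater than the inserted value down to the next row. The recording tableau Q records, in position (i, j), the step at which that cell was added to P.
  Insert 5 (step 1): P = [5];  Q = [1]
  Insert 6 (step 2): P = [5, 6];  Q = [1, 2]
  Insert 4 (step 3): P = [4, 6] / [5];  Q = [1, 2] / [3]
  Insert 3 (step 4): P = [3, 6] / [4] / [5];  Q = [1, 2] / [3] / [4]
  Insert 1 (step 5): P = [1, 6] / [3] / [4] / [5];  Q = [1, 2] / [3] / [4] / [5]
  Insert 2 (step 6): P = [1, 2] / [3, 6] / [4] / [5];  Q = [1, 2] / [3, 6] / [4] / [5]
  Insert 7 (step 7): P = [1, 2, 7] / [3, 6] / [4] / [5];  Q = [1, 2, 7] / [3, 6] / [4] / [5]
Final shape: (3, 2, 1, 1).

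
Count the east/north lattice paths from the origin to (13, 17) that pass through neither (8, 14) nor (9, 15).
Number of paths = 91833270

Inclusion–exclusion. Total paths: C(30, 13) = 119759850. Through P₁: C(22, 8)·C(8, 5) = 17907120. Through P₂: C(24, 9)·C(6, 4) = 19612560. Since P₁ is strictly southwest of P₂, a monotone path through both must visit P₁ then P₂; paths through both = C(22, 8)·C(2, 1)·C(6, 4) = 9593100. Avoid both = 119759850 − 17907120 − 19612560 + 9593100 = 91833270.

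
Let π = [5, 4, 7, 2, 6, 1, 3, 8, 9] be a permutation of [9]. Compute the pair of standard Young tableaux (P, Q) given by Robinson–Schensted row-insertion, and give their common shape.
P = [1, 3, 8, 9] / [2, 6] / [4, 7] / [5];  Q = [1, 3, 8, 9] / [2, 5] / [4, 7] / [6];  common shape = (4, 2, 2, 1)

Row-insert the values π_1, π_2, … into P one at a time, bumping the leftmost entry strictly greater than the inserted value down to the next row. The recording tableau Q records, in position (i, j), the step at which that cell was added to P.
  Insert 5 (step 1): P = [5];  Q = [1]
  Insert 4 (step 2): P = [4] / [5];  Q = [1] / [2]
  Insert 7 (step 3): P = [4, 7] / [5];  Q = [1, 3] / [2]
  Insert 2 (step 4): P = [2, 7] / [4] / [5];  Q = [1, 3] / [2] / [4]
  Insert 6 (step 5): P = [2, 6] / [4, 7] / [5];  Q = [1, 3] / [2, 5] / [4]
  Insert 1 (step 6): P = [1, 6] / [2, 7] / [4] / [5];  Q = [1, 3] / [2, 5] / [4] / [6]
  Insert 3 (step 7): P = [1, 3] / [2, 6] / [4, 7] / [5];  Q = [1, 3] / [2, 5] / [4, 7] / [6]
  Insert 8 (step 8): P = [1, 3, 8] / [2, 6] / [4, 7] / [5];  Q = [1, 3, 8] / [2, 5] / [4, 7] / [6]
  Insert 9 (step 9): P = [1, 3, 8, 9] / [2, 6] / [4, 7] / [5];  Q = [1, 3, 8, 9] / [2, 5] / [4, 7] / [6]
Final shape: (4, 2, 2, 1).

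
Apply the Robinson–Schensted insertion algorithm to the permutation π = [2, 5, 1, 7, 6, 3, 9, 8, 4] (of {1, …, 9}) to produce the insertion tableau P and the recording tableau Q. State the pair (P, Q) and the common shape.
P = [1, 3, 4, 8] / [2, 5, 6] / [7, 9];  Q = [1, 2, 4, 7] / [3, 5, 8] / [6, 9];  common shape = (4, 3, 2)

Row-insert the values π_1, π_2, … into P one at a time, bumping the leftmost entry strictly greater than the inserted value down to the next row. The recording tableau Q records, in position (i, j), the step at which that cell was added to P.
  Insert 2 (step 1): P = [2];  Q = [1]
  Insert 5 (step 2): P = [2, 5];  Q = [1, 2]
  Insert 1 (step 3): P = [1, 5] / [2];  Q = [1, 2] / [3]
  Insert 7 (step 4): P = [1, 5, 7] / [2];  Q = [1, 2, 4] / [3]
  Insert 6 (step 5): P = [1, 5, 6] / [2, 7];  Q = [1, 2, 4] / [3, 5]
  Insert 3 (step 6): P = [1, 3, 6] / [2, 5] / [7];  Q = [1, 2, 4] / [3, 5] / [6]
  Insert 9 (step 7): P = [1, 3, 6, 9] / [2, 5] / [7];  Q = [1, 2, 4, 7] / [3, 5] / [6]
  Insert 8 (step 8): P = [1, 3, 6, 8] / [2, 5, 9] / [7];  Q = [1, 2, 4, 7] / [3, 5, 8] / [6]
  Insert 4 (step 9): P = [1, 3, 4, 8] / [2, 5, 6] / [7, 9];  Q = [1, 2, 4, 7] / [3, 5, 8] / [6, 9]
Final shape: (4, 3, 2).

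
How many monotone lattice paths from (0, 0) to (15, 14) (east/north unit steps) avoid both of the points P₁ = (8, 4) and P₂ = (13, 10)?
Number of paths = 54201360

Inclusion–exclusion. Total paths: C(29, 15) = 77558760. Through P₁: C(12, 8)·C(17, 7) = 9626760. Through P₂: C(23, 13)·C(6, 2) = 17160990. Since P₁ is strictly southwest of P₂, a monotone path through both must visit P₁ then P₂; paths through both = C(12, 8)·C(11, 5)·C(6, 2) = 3430350. Avoid both = 77558760 − 9626760 − 17160990 + 3430350 = 54201360.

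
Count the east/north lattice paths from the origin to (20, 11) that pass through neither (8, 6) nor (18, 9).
Number of paths = 43121949

Inclusion–exclusion. Total paths: C(31, 20) = 84672315. Through P₁: C(14, 8)·C(17, 12) = 18582564. Through P₂: C(27, 18)·C(4, 2) = 28120950. Since P₁ is strictly southwest of P₂, a monotone path through both must visit P₁ then P₂; paths through both = C(14, 8)·C(13, 10)·C(4, 2) = 5153148. Avoid both = 84672315 − 18582564 − 28120950 + 5153148 = 43121949.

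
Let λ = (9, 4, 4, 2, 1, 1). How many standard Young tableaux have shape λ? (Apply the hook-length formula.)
# SYT of shape (9, 4, 4, 2, 1, 1) = 357124950

Hook-length formula: f^λ = n! / Π hook(c), product over all cells c of the Young diagram. For λ = (9, 4, 4, 2, 1, 1), n = 21 boxes. Hook lengths by row (left-to-right, top-to-bottom): [14, 11, 9, 8, 5, 4, 3, 2, 1]; [8, 5, 3, 2]; [7, 4, 2, 1]; [4, 1]; [2]; [1]. Product of hooks = 143061811200. So f^λ = 21! / 143061811200 = 51090942171709440000 / 143061811200 = 357124950.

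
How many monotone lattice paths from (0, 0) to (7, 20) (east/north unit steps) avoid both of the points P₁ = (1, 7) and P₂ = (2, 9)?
Number of paths = 535566

Inclusion–exclusion. Total paths: C(27, 7) = 888030. Through P₁: C(8, 1)·C(19, 6) = 217056. Through P₂: C(11, 2)·C(16, 5) = 240240. Since P₁ is strictly southwest of P₂, a monotone path through both must visit P₁ then P₂; paths through both = C(8, 1)·C(3, 1)·C(16, 5) = 104832. Avoid both = 888030 − 217056 − 240240 + 104832 = 535566.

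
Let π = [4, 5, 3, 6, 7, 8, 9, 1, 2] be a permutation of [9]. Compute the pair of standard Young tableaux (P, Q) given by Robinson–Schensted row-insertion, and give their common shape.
P = [1, 2, 6, 7, 8, 9] / [3, 5] / [4];  Q = [1, 2, 4, 5, 6, 7] / [3, 9] / [8];  common shape = (6, 2, 1)

Row-insert the values π_1, π_2, … into P one at a time, bumping the leftmost entry strictly greater than the inserted value down to the next row. The recording tableau Q records, in position (i, j), the step at which that cell was added to P.
  Insert 4 (step 1): P = [4];  Q = [1]
  Insert 5 (step 2): P = [4, 5];  Q = [1, 2]
  Insert 3 (step 3): P = [3, 5] / [4];  Q = [1, 2] / [3]
  Insert 6 (step 4): P = [3, 5, 6] / [4];  Q = [1, 2, 4] / [3]
  Insert 7 (step 5): P = [3, 5, 6, 7] / [4];  Q = [1, 2, 4, 5] / [3]
  Insert 8 (step 6): P = [3, 5, 6, 7, 8] / [4];  Q = [1, 2, 4, 5, 6] / [3]
  Insert 9 (step 7): P = [3, 5, 6, 7, 8, 9] / [4];  Q = [1, 2, 4, 5, 6, 7] / [3]
  Insert 1 (step 8): P = [1, 5, 6, 7, 8, 9] / [3] / [4];  Q = [1, 2, 4, 5, 6, 7] / [3] / [8]
  Insert 2 (step 9): P = [1, 2, 6, 7, 8, 9] / [3, 5] / [4];  Q = [1, 2, 4, 5, 6, 7] / [3, 9] / [8]
Final shape: (6, 2, 1).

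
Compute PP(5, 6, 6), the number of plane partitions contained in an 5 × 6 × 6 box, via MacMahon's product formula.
PP(5, 6, 6) = 55197331332

Evaluate the triple product over i = 1..5, j = 1..6, k = 1..6. The factors are (2/1) · (3/2) · (4/3) · (5/4) · (6/5) · (7/6) · (3/2) · (4/3) · … (180 factors total). The numerators and denominators telescope so the product is an integer; carrying out the multiplication exactly gives PP(5, 6, 6) = 55197331332.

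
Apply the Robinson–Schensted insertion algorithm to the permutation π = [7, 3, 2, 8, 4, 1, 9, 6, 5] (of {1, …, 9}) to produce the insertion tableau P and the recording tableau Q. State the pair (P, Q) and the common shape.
P = [1, 4, 5] / [2, 6, 9] / [3, 8] / [7];  Q = [1, 4, 7] / [2, 5, 8] / [3, 9] / [6];  common shape = (3, 3, 2, 1)

Row-insert the values π_1, π_2, … into P one at a time, bumping the leftmost entry strictly greater than the inserted value down to the next row. The recording tableau Q records, in position (i, j), the step at which that cell was added to P.
  Insert 7 (step 1): P = [7];  Q = [1]
  Insert 3 (step 2): P = [3] / [7];  Q = [1] / [2]
  Insert 2 (step 3): P = [2] / [3] / [7];  Q = [1] / [2] / [3]
  Insert 8 (step 4): P = [2, 8] / [3] / [7];  Q = [1, 4] / [2] / [3]
  Insert 4 (step 5): P = [2, 4] / [3, 8] / [7];  Q = [1, 4] / [2, 5] / [3]
  Insert 1 (step 6): P = [1, 4] / [2, 8] / [3] / [7];  Q = [1, 4] / [2, 5] / [3] / [6]
  Insert 9 (step 7): P = [1, 4, 9] / [2, 8] / [3] / [7];  Q = [1, 4, 7] / [2, 5] / [3] / [6]
  Insert 6 (step 8): P = [1, 4, 6] / [2, 8, 9] / [3] / [7];  Q = [1, 4, 7] / [2, 5, 8] / [3] / [6]
  Insert 5 (step 9): P = [1, 4, 5] / [2, 6, 9] / [3, 8] / [7];  Q = [1, 4, 7] / [2, 5, 8] / [3, 9] / [6]
Final shape: (3, 3, 2, 1).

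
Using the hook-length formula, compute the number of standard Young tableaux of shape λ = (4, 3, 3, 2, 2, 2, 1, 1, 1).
# SYT of shape (4, 3, 3, 2, 2, 2, 1, 1, 1) = 7759752

Hook-length formula: f^λ = n! / Π hook(c), product over all cells c of the Young diagram. For λ = (4, 3, 3, 2, 2, 2, 1, 1, 1), n = 19 boxes. Hook lengths by row (left-to-right, top-to-bottom): [12, 8, 4, 1]; [10, 6, 2]; [9, 5, 1]; [7, 3]; [6, 2]; [5, 1]; [3]; [2]; [1]. Product of hooks = 15676416000. So f^λ = 19! / 15676416000 = 121645100408832000 / 15676416000 = 7759752.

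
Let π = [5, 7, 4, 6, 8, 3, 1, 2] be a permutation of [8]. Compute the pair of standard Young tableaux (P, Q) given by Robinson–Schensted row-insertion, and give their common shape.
P = [1, 2, 8] / [3, 6] / [4, 7] / [5];  Q = [1, 2, 5] / [3, 4] / [6, 8] / [7];  common shape = (3, 2, 2, 1)

Row-insert the values π_1, π_2, … into P one at a time, bumping the leftmost entry strictly greater than the inserted value down to the next row. The recording tableau Q records, in position (i, j), the step at which that cell was added to P.
  Insert 5 (step 1): P = [5];  Q = [1]
  Insert 7 (step 2): P = [5, 7];  Q = [1, 2]
  Insert 4 (step 3): P = [4, 7] / [5];  Q = [1, 2] / [3]
  Insert 6 (step 4): P = [4, 6] / [5, 7];  Q = [1, 2] / [3, 4]
  Insert 8 (step 5): P = [4, 6, 8] / [5, 7];  Q = [1, 2, 5] / [3, 4]
  Insert 3 (step 6): P = [3, 6, 8] / [4, 7] / [5];  Q = [1, 2, 5] / [3, 4] / [6]
  Insert 1 (step 7): P = [1, 6, 8] / [3, 7] / [4] / [5];  Q = [1, 2, 5] / [3, 4] / [6] / [7]
  Insert 2 (step 8): P = [1, 2, 8] / [3, 6] / [4, 7] / [5];  Q = [1, 2, 5] / [3, 4] / [6, 8] / [7]
Final shape: (3, 2, 2, 1).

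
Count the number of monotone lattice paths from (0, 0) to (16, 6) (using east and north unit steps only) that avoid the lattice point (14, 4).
Number of paths = 56253

Total paths from (0, 0) to (16, 6): C(22, 16) = 74613. Paths through (14, 4): (paths (0, 0) → (14, 4)) × (paths (14, 4) → (16, 6)) = C(18, 14) · C(4, 2) = 3060 · 6 = 18360. Avoidance count = 74613 − 18360 = 56253.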